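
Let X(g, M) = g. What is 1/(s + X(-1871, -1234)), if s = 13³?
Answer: 1/326 ≈ 0.0030675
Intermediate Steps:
s = 2197
1/(s + X(-1871, -1234)) = 1/(2197 - 1871) = 1/326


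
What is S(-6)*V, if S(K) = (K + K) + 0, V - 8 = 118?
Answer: -1512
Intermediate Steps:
V = 126 (V = 8 + 118 = 126)
S(K) = 2*K (S(K) = 2*K + 0 = 2*K)
S(-6)*V = (2*(-6))*126 = -12*126 = -1512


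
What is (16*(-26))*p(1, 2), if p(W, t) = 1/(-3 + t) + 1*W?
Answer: 0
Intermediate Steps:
p(W, t) = W + 1/(-3 + t) (p(W, t) = 1/(-3 + t) + W = W + 1/(-3 + t))
(16*(-26))*p(1, 2) = (16*(-26))*((1 - 3*1 + 1*2)/(-3 + 2)) = -416*(1 - 3 + 2)/(-1) = -(-416)*0 = -416*0 = 0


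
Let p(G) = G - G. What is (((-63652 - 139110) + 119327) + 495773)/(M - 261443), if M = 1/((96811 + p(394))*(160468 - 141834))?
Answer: -743847927634812/471636942859081 ≈ -1.5772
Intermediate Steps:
p(G) = 0
M = 1/1803976174 (M = 1/((96811 + 0)*(160468 - 141834)) = 1/(96811*18634) = 1/1803976174 ≈ 5.5433e-10)
(((-63652 - 139110) + 119327) + 495773)/(M - 261443) = (((-63652 - 139110) + 119327) + 495773)/(1/1803976174 - 261443) = ((-202762 + 119327) + 495773)/(-471636942859081/1803976174) = (-83435 + 495773)*(-1803976174/471636942859081) = 412338*(-1803976174/471636942859081) = -743847927634812/471636942859081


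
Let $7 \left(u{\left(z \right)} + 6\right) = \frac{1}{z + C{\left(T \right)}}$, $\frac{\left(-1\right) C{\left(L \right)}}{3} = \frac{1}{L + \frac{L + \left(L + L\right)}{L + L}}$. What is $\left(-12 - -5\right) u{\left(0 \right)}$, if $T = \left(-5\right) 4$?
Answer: $\frac{215}{6} \approx 35.833$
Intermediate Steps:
$T = -20$
$C{\left(L \right)} = - \frac{3}{\frac{3}{2} + L}$ ($C{\left(L \right)} = - \frac{3}{L + \frac{L + \left(L + L\right)}{L + L}} = - \frac{3}{L + \frac{L + 2 L}{2 L}} = - \frac{3}{L + 3 L \frac{1}{2 L}} = - \frac{3}{L + \frac{3}{2}} = - \frac{3}{\frac{3}{2} + L}$)
$u{\left(z \right)} = -6 + \frac{1}{7 \left(\frac{6}{37} + z\right)}$ ($u{\left(z \right)} = -6 + \frac{1}{7 \left(z - \frac{6}{3 + 2 \left(-20\right)}\right)} = -6 + \frac{1}{7 \left(z - \frac{6}{3 - 40}\right)} = -6 + \frac{1}{7 \left(z - \frac{6}{-37}\right)} = -6 + \frac{1}{7 \left(z - - \frac{6}{37}\right)} = -6 + \frac{1}{7 \left(z + \frac{6}{37}\right)} = -6 + \frac{1}{7 \left(\frac{6}{37} + z\right)}$)
$\left(-12 - -5\right) u{\left(0 \right)} = \left(-12 - -5\right) \frac{-215 - 0}{7 \left(6 + 37 \cdot 0\right)} = \left(-12 + 5\right) \frac{-215 + 0}{7 \left(6 + 0\right)} = - 7 \cdot \frac{1}{7} \cdot \frac{1}{6} \left(-215\right) = \left(-7\right) \left(- \frac{215}{42}\right) = \frac{215}{6}$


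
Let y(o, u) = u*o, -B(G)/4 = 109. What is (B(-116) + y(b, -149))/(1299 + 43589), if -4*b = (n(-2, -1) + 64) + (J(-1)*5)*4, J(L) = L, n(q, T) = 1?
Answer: 4961/179552 ≈ 0.027630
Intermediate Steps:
B(G) = -436 (B(G) = -4*109 = -436)
b = -45/4 (b = -((1 + 64) - 1*5*4)/4 = -(65 - 5*4)/4 = -(65 - 20)/4 = -¼*45 = -45/4 ≈ -11.250)
y(o, u) = o*u
(B(-116) + y(b, -149))/(1299 + 43589) = (-436 - 45/4*(-149))/(1299 + 43589) = (-436 + 6705/4)/44888 = (4961/4)*(1/44888) = 4961/179552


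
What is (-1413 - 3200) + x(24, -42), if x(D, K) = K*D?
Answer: -5621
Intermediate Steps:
x(D, K) = D*K
(-1413 - 3200) + x(24, -42) = (-1413 - 3200) + 24*(-42) = -4613 - 1008 = -5621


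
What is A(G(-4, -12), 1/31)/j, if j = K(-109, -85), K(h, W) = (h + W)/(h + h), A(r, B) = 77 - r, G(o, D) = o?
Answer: 8829/97 ≈ 91.021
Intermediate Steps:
K(h, W) = (W + h)/(2*h) (K(h, W) = (W + h)/((2*h)) = (W + h)*(1/(2*h)) = (W + h)/(2*h))
j = 97/109 (j = (½)*(-85 - 109)/(-109) = (½)*(-1/109)*(-194) = 97/109 ≈ 0.88991)
A(G(-4, -12), 1/31)/j = (77 - 1*(-4))/(97/109) = (77 + 4)*(109/97) = 81*(109/97) = 8829/97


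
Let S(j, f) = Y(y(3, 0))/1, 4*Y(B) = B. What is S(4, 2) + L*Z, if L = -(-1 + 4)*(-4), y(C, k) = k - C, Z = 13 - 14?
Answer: -51/4 ≈ -12.750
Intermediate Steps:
Z = -1
Y(B) = B/4
S(j, f) = -¾ (S(j, f) = ((0 - 1*3)/4)/1 = ((0 - 3)/4)*1 = ((¼)*(-3))*1 = -¾*1 = -¾)
L = 12 (L = -3*(-4) = -1*(-12) = 12)
S(4, 2) + L*Z = -¾ + 12*(-1) = -¾ - 12 = -51/4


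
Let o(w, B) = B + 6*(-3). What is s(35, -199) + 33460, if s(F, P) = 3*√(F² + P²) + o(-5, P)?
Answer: 33243 + 3*√40826 ≈ 33849.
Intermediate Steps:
o(w, B) = -18 + B (o(w, B) = B - 18 = -18 + B)
s(F, P) = -18 + P + 3*√(F² + P²) (s(F, P) = 3*√(F² + P²) + (-18 + P) = -18 + P + 3*√(F² + P²))
s(35, -199) + 33460 = (-18 - 199 + 3*√(35² + (-199)²)) + 33460 = (-18 - 199 + 3*√(1225 + 39601)) + 33460 = (-18 - 199 + 3*√40826) + 33460 = (-217 + 3*√40826) + 33460 = 33243 + 3*√40826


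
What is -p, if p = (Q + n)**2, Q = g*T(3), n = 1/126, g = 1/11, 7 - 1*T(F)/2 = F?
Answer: -1038361/1920996 ≈ -0.54053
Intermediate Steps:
T(F) = 14 - 2*F
g = 1/11 ≈ 0.090909
n = 1/126 ≈ 0.0079365
Q = 8/11 (Q = (14 - 2*3)/11 = (14 - 6)/11 = (1/11)*8 = 8/11 ≈ 0.72727)
p = 1038361/1920996 (p = (8/11 + 1/126)**2 = (1019/1386)**2 = 1038361/1920996 ≈ 0.54053)
-p = -1*1038361/1920996 = -1038361/1920996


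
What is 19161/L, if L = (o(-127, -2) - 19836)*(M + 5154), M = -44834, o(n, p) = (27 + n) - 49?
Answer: 19161/793004800 ≈ 2.4163e-5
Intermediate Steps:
o(n, p) = -22 + n
L = 793004800 (L = ((-22 - 127) - 19836)*(-44834 + 5154) = (-149 - 19836)*(-39680) = -19985*(-39680) = 793004800)
19161/L = 19161/793004800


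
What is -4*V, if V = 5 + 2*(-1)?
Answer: -12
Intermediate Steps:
V = 3 (V = 5 - 2 = 3)
-4*V = -4*3 = -12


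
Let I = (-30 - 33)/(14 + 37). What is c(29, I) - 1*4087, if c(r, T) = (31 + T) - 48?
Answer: -69789/17 ≈ -4105.2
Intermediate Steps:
I = -21/17 (I = -63/51 = -63*1/51 = -21/17 ≈ -1.2353)
c(r, T) = -17 + T
c(29, I) - 1*4087 = (-17 - 21/17) - 1*4087 = -310/17 - 4087 = -69789/17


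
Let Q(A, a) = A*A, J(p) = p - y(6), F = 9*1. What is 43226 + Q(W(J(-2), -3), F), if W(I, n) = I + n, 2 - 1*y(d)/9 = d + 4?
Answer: 47715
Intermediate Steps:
F = 9
y(d) = -18 - 9*d (y(d) = 18 - 9*(d + 4) = 18 - 9*(4 + d) = 18 + (-36 - 9*d) = -18 - 9*d)
J(p) = 72 + p (J(p) = p - (-18 - 9*6) = p - (-18 - 54) = p - 1*(-72) = p + 72 = 72 + p)
Q(A, a) = A**2
43226 + Q(W(J(-2), -3), F) = 43226 + ((72 - 2) - 3)**2 = 43226 + (70 - 3)**2 = 43226 + 67**2 = 43226 + 4489 = 47715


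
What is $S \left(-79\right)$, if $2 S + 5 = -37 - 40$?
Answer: $3239$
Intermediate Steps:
$S = -41$ ($S = - \frac{5}{2} + \frac{-37 - 40}{2} = - \frac{5}{2} + \frac{1}{2} \left(-77\right) = - \frac{5}{2} - \frac{77}{2} = -41$)
$S \left(-79\right) = \left(-41\right) \left(-79\right) = 3239$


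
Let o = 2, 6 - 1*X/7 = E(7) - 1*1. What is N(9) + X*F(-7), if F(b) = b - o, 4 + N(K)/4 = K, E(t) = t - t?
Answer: -421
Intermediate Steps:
E(t) = 0
N(K) = -16 + 4*K
X = 49 (X = 42 - 7*(0 - 1*1) = 42 - 7*(0 - 1) = 42 - 7*(-1) = 42 + 7 = 49)
F(b) = -2 + b (F(b) = b - 1*2 = b - 2 = -2 + b)
N(9) + X*F(-7) = (-16 + 4*9) + 49*(-2 - 7) = (-16 + 36) + 49*(-9) = 20 - 441 = -421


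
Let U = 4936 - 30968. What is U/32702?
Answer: -13016/16351 ≈ -0.79604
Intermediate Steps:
U = -26032
U/32702 = -26032/32702 = -26032*1/32702 = -13016/16351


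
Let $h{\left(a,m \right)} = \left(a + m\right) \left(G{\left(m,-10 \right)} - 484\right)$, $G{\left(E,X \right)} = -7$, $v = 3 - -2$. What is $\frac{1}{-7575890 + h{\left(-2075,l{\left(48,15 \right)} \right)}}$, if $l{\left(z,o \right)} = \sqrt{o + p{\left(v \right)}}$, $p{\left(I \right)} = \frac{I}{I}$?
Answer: $- \frac{1}{6559029} \approx -1.5246 \cdot 10^{-7}$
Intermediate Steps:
$v = 5$ ($v = 3 + 2 = 5$)
$p{\left(I \right)} = 1$
$l{\left(z,o \right)} = \sqrt{1 + o}$ ($l{\left(z,o \right)} = \sqrt{o + 1} = \sqrt{1 + o}$)
$h{\left(a,m \right)} = - 491 a - 491 m$ ($h{\left(a,m \right)} = \left(a + m\right) \left(-7 - 484\right) = \left(a + m\right) \left(-491\right) = - 491 a - 491 m$)
$\frac{1}{-7575890 + h{\left(-2075,l{\left(48,15 \right)} \right)}} = \frac{1}{-7575890 - \left(-1018825 + 491 \sqrt{1 + 15}\right)} = \frac{1}{-7575890 + \left(1018825 - 491 \sqrt{16}\right)} = \frac{1}{-7575890 + \left(1018825 - 1964\right)} = \frac{1}{-7575890 + 1016861} = \frac{1}{-6559029} = - \frac{1}{6559029}$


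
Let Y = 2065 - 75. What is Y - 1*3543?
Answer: -1553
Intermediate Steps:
Y = 1990
Y - 1*3543 = 1990 - 1*3543 = 1990 - 3543 = -1553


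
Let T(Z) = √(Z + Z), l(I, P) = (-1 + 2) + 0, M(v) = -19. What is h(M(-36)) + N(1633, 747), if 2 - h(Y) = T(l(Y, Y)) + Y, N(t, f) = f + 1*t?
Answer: 2401 - √2 ≈ 2399.6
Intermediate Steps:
l(I, P) = 1 (l(I, P) = 1 + 0 = 1)
T(Z) = √2*√Z (T(Z) = √(2*Z) = √2*√Z)
N(t, f) = f + t
h(Y) = 2 - Y - √2 (h(Y) = 2 - (√2*√1 + Y) = 2 - (√2*1 + Y) = 2 - (√2 + Y) = 2 - (Y + √2) = 2 + (-Y - √2) = 2 - Y - √2)
h(M(-36)) + N(1633, 747) = (2 - 1*(-19) - √2) + (747 + 1633) = (2 + 19 - √2) + 2380 = (21 - √2) + 2380 = 2401 - √2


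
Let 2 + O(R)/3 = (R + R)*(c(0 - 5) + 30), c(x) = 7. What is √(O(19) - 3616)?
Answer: 2*√149 ≈ 24.413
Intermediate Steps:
O(R) = -6 + 222*R (O(R) = -6 + 3*((R + R)*(7 + 30)) = -6 + 3*((2*R)*37) = -6 + 3*(74*R) = -6 + 222*R)
√(O(19) - 3616) = √((-6 + 222*19) - 3616) = √((-6 + 4218) - 3616) = √(4212 - 3616) = √596 = 2*√149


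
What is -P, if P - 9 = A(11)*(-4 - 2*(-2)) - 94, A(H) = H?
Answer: 85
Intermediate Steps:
P = -85 (P = 9 + (11*(-4 - 2*(-2)) - 94) = 9 + (11*(-4 + 4) - 94) = 9 + (11*0 - 94) = 9 + (0 - 94) = 9 - 94 = -85)
-P = -1*(-85) = 85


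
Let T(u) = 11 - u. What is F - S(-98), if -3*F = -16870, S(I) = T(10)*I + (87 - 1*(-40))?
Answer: 16783/3 ≈ 5594.3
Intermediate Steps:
S(I) = 127 + I (S(I) = (11 - 1*10)*I + (87 - 1*(-40)) = (11 - 10)*I + (87 + 40) = 1*I + 127 = I + 127 = 127 + I)
F = 16870/3 (F = -⅓*(-16870) = 16870/3 ≈ 5623.3)
F - S(-98) = 16870/3 - (127 - 98) = 16870/3 - 1*29 = 16870/3 - 29 = 16783/3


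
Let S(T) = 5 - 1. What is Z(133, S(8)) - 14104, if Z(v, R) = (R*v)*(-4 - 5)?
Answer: -18892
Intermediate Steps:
S(T) = 4
Z(v, R) = -9*R*v (Z(v, R) = (R*v)*(-9) = -9*R*v)
Z(133, S(8)) - 14104 = -9*4*133 - 14104 = -4788 - 14104 = -18892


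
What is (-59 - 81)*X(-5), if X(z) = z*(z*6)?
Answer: -21000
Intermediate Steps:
X(z) = 6*z² (X(z) = z*(6*z) = 6*z²)
(-59 - 81)*X(-5) = (-59 - 81)*(6*(-5)²) = -840*25 = -140*150 = -21000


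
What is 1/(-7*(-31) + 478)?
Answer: 1/695 ≈ 0.0014388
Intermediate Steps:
1/(-7*(-31) + 478) = 1/(217 + 478) = 1/695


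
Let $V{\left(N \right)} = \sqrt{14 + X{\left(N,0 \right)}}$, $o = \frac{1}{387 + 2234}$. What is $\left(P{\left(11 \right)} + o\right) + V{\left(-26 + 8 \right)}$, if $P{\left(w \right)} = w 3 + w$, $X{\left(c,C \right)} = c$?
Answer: $\frac{115325}{2621} + 2 i \approx 44.0 + 2.0 i$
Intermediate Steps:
$o = \frac{1}{2621} \approx 0.00038153$
$V{\left(N \right)} = \sqrt{14 + N}$
$P{\left(w \right)} = 4 w$ ($P{\left(w \right)} = 3 w + w = 4 w$)
$\left(P{\left(11 \right)} + o\right) + V{\left(-26 + 8 \right)} = \left(4 \cdot 11 + \frac{1}{2621}\right) + \sqrt{14 + \left(-26 + 8\right)} = \left(44 + \frac{1}{2621}\right) + \sqrt{14 - 18} = \frac{115325}{2621} + \sqrt{-4} = \frac{115325}{2621} + 2 i$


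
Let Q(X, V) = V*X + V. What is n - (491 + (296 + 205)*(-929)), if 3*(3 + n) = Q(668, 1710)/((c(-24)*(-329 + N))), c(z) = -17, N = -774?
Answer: 8718377515/18751 ≈ 4.6496e+5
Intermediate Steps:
Q(X, V) = V + V*X
n = 325077/18751 (n = -3 + ((1710*(1 + 668))/((-17*(-329 - 774))))/3 = -3 + ((1710*669)/((-17*(-1103))))/3 = -3 + (1143990/18751)/3 = -3 + (1143990*(1/18751))/3 = -3 + (⅓)*(1143990/18751) = -3 + 381330/18751 = 325077/18751 ≈ 17.337)
n - (491 + (296 + 205)*(-929)) = 325077/18751 - (491 + (296 + 205)*(-929)) = 325077/18751 - (491 + 501*(-929)) = 325077/18751 - (491 - 465429) = 325077/18751 - 1*(-464938) = 325077/18751 + 464938 = 8718377515/18751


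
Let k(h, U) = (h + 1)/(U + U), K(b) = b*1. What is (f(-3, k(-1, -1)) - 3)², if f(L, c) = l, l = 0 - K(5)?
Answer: 64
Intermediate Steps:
K(b) = b
k(h, U) = (1 + h)/(2*U) (k(h, U) = (1 + h)/((2*U)) = (1 + h)*(1/(2*U)) = (1 + h)/(2*U))
l = -5 (l = 0 - 1*5 = 0 - 5 = -5)
f(L, c) = -5
(f(-3, k(-1, -1)) - 3)² = (-5 - 3)² = (-8)² = 64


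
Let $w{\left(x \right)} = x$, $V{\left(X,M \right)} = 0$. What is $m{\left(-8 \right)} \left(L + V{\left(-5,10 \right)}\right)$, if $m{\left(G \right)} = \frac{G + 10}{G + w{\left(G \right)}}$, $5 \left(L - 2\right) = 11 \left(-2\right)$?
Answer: $\frac{3}{10} \approx 0.3$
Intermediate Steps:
$L = - \frac{12}{5}$ ($L = 2 + \frac{11 \left(-2\right)}{5} = 2 + \frac{1}{5} \left(-22\right) = 2 - \frac{22}{5} = - \frac{12}{5} \approx -2.4$)
$m{\left(G \right)} = \frac{10 + G}{2 G}$ ($m{\left(G \right)} = \frac{G + 10}{G + G} = \frac{10 + G}{2 G}$)
$m{\left(-8 \right)} \left(L + V{\left(-5,10 \right)}\right) = \frac{10 - 8}{2 \left(-8\right)} \left(- \frac{12}{5} + 0\right) = \frac{1}{2} \left(- \frac{1}{8}\right) 2 \left(- \frac{12}{5}\right) = \left(- \frac{1}{8}\right) \left(- \frac{12}{5}\right) = \frac{3}{10}$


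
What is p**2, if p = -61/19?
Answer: 3721/361 ≈ 10.307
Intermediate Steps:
p = -61/19 (p = -61*1/19 = -61/19 ≈ -3.2105)
p**2 = (-61/19)**2 = 3721/361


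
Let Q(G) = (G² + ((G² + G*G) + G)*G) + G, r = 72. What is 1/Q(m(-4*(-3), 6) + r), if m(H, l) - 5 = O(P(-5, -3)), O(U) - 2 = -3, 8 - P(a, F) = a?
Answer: 1/889580 ≈ 1.1241e-6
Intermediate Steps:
P(a, F) = 8 - a
O(U) = -1 (O(U) = 2 - 3 = -1)
m(H, l) = 4 (m(H, l) = 5 - 1 = 4)
Q(G) = G + G² + G*(G + 2*G²) (Q(G) = (G² + ((G² + G²) + G)*G) + G = (G² + (2*G² + G)*G) + G = (G² + (G + 2*G²)*G) + G = (G² + G*(G + 2*G²)) + G = G + G² + G*(G + 2*G²))
1/Q(m(-4*(-3), 6) + r) = 1/((4 + 72)*(1 + 2*(4 + 72) + 2*(4 + 72)²)) = 1/(76*(1 + 2*76 + 2*76²)) = 1/(76*(1 + 152 + 2*5776)) = 1/(76*(1 + 152 + 11552)) = 1/(76*11705) = 1/889580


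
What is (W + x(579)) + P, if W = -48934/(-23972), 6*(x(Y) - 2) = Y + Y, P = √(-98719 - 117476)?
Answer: 2361737/11986 + I*√216195 ≈ 197.04 + 464.97*I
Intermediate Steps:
P = I*√216195 (P = √(-216195) = I*√216195 ≈ 464.97*I)
x(Y) = 2 + Y/3 (x(Y) = 2 + (Y + Y)/6 = 2 + (2*Y)/6 = 2 + Y/3)
W = 24467/11986 (W = -48934*(-1/23972) = 24467/11986 ≈ 2.0413)
(W + x(579)) + P = (24467/11986 + (2 + (⅓)*579)) + I*√216195 = (24467/11986 + (2 + 193)) + I*√216195 = (24467/11986 + 195) + I*√216195 = 2361737/11986 + I*√216195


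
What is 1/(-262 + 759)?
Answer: 1/497 ≈ 0.0020121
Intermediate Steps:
1/(-262 + 759) = 1/497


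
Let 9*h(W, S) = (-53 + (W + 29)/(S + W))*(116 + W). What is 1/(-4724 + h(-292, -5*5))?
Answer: -2853/10566884 ≈ -0.00026999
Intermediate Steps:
h(W, S) = (-53 + (29 + W)/(S + W))*(116 + W)/9 (h(W, S) = ((-53 + (W + 29)/(S + W))*(116 + W))/9 = ((-53 + (29 + W)/(S + W))*(116 + W))/9 = (-53 + (29 + W)/(S + W))*(116 + W)/9)
1/(-4724 + h(-292, -5*5)) = 1/(-4724 + (3364 - (-30740)*5 - 6003*(-292) - 52*(-292)**2 - 53*(-5*5)*(-292))/(9*(-5*5 - 292))) = 1/(-4724 + (3364 - 6148*(-25) + 1752876 - 52*85264 - 53*(-25)*(-292))/(9*(-25 - 292))) = 1/(-4724 + (1/9)*(3364 + 153700 + 1752876 - 4433728 - 386900)/(-317)) = 1/(-4724 + (1/9)*(-1/317)*(-2910688)) = 1/(-4724 + 2910688/2853) = 1/(-10566884/2853) = -2853/10566884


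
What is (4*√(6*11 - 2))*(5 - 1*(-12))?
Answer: 544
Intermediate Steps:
(4*√(6*11 - 2))*(5 - 1*(-12)) = (4*√(66 - 2))*(5 + 12) = (4*√64)*17 = (4*8)*17 = 32*17 = 544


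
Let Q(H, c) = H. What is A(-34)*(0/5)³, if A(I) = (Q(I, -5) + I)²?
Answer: 0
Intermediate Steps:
A(I) = 4*I² (A(I) = (I + I)² = (2*I)² = 4*I²)
A(-34)*(0/5)³ = (4*(-34)²)*(0/5)³ = (4*1156)*(0*(⅕))³ = 4624*0³ = 4624*0 = 0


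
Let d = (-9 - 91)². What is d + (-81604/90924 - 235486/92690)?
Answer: 10531060049522/1053468195 ≈ 9996.6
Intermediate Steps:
d = 10000 (d = (-100)² = 10000)
d + (-81604/90924 - 235486/92690) = 10000 + (-81604/90924 - 235486/92690) = 10000 + (-81604*1/90924 - 235486*1/92690) = 10000 + (-20401/22731 - 117743/46345) = 10000 - 3621900478/1053468195 = 10531060049522/1053468195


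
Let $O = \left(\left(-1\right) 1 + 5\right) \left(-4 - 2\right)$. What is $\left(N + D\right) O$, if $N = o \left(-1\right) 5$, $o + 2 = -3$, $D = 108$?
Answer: $-3192$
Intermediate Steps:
$o = -5$ ($o = -2 - 3 = -5$)
$N = 25$ ($N = \left(-5\right) \left(-1\right) 5 = 5 \cdot 5 = 25$)
$O = -24$ ($O = \left(-1 + 5\right) \left(-6\right) = 4 \left(-6\right) = -24$)
$\left(N + D\right) O = \left(25 + 108\right) \left(-24\right) = 133 \left(-24\right) = -3192$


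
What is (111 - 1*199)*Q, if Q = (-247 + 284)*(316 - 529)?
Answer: 693528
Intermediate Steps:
Q = -7881 (Q = 37*(-213) = -7881)
(111 - 1*199)*Q = (111 - 1*199)*(-7881) = (111 - 199)*(-7881) = -88*(-7881) = 693528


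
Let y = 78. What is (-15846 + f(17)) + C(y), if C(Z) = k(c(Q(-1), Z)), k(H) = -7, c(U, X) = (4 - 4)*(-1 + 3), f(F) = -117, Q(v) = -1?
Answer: -15970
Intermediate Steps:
c(U, X) = 0 (c(U, X) = 0*2 = 0)
C(Z) = -7
(-15846 + f(17)) + C(y) = (-15846 - 117) - 7 = -15963 - 7 = -15970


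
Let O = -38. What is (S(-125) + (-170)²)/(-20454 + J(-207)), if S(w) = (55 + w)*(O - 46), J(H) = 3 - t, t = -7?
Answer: -8695/5111 ≈ -1.7012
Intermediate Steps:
J(H) = 10 (J(H) = 3 - 1*(-7) = 3 + 7 = 10)
S(w) = -4620 - 84*w (S(w) = (55 + w)*(-38 - 46) = (55 + w)*(-84) = -4620 - 84*w)
(S(-125) + (-170)²)/(-20454 + J(-207)) = ((-4620 - 84*(-125)) + (-170)²)/(-20454 + 10) = ((-4620 + 10500) + 28900)/(-20444) = (5880 + 28900)*(-1/20444) = 34780*(-1/20444) = -8695/5111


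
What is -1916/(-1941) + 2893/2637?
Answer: 3555935/1706139 ≈ 2.0842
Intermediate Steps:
-1916/(-1941) + 2893/2637 = -1916*(-1/1941) + 2893*(1/2637) = 1916/1941 + 2893/2637 = 3555935/1706139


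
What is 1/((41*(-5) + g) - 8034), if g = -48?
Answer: -1/8287 ≈ -0.00012067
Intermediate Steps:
1/((41*(-5) + g) - 8034) = 1/((41*(-5) - 48) - 8034) = 1/((-205 - 48) - 8034) = 1/(-253 - 8034) = 1/(-8287) = -1/8287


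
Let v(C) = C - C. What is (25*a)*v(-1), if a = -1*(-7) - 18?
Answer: 0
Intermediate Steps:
v(C) = 0
a = -11 (a = 7 - 18 = -11)
(25*a)*v(-1) = (25*(-11))*0 = -275*0 = 0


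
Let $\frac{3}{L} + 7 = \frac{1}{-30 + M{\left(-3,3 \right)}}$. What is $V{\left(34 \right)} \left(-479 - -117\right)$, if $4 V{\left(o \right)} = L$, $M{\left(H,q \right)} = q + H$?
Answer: $\frac{8145}{211} \approx 38.602$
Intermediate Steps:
$M{\left(H,q \right)} = H + q$
$L = - \frac{90}{211}$ ($L = \frac{3}{-7 + \frac{1}{-30 + \left(-3 + 3\right)}} = \frac{3}{-7 + \frac{1}{-30 + 0}} = \frac{3}{-7 + \frac{1}{-30}} = \frac{3}{-7 - \frac{1}{30}} = \frac{3}{- \frac{211}{30}} = 3 \left(- \frac{30}{211}\right) = - \frac{90}{211} \approx -0.42654$)
$V{\left(o \right)} = - \frac{45}{422}$ ($V{\left(o \right)} = \frac{1}{4} \left(- \frac{90}{211}\right) = - \frac{45}{422}$)
$V{\left(34 \right)} \left(-479 - -117\right) = - \frac{45 \left(-479 - -117\right)}{422} = - \frac{45 \left(-479 + \left(-4 + 121\right)\right)}{422} = - \frac{45 \left(-479 + 117\right)}{422} = \left(- \frac{45}{422}\right) \left(-362\right) = \frac{8145}{211}$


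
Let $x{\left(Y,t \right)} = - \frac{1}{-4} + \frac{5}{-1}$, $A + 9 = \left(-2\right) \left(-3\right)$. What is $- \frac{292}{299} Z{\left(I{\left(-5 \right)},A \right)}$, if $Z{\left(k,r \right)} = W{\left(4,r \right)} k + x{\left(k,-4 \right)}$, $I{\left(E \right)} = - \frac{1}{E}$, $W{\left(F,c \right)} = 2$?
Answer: $\frac{6351}{1495} \approx 4.2482$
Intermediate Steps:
$A = -3$ ($A = -9 - -6 = -9 + 6 = -3$)
$x{\left(Y,t \right)} = - \frac{19}{4}$ ($x{\left(Y,t \right)} = \left(-1\right) \left(- \frac{1}{4}\right) + 5 \left(-1\right) = \frac{1}{4} - 5 = - \frac{19}{4}$)
$Z{\left(k,r \right)} = - \frac{19}{4} + 2 k$ ($Z{\left(k,r \right)} = 2 k - \frac{19}{4} = - \frac{19}{4} + 2 k$)
$- \frac{292}{299} Z{\left(I{\left(-5 \right)},A \right)} = - \frac{292}{299} \left(- \frac{19}{4} + 2 \left(- \frac{1}{-5}\right)\right) = \left(-292\right) \frac{1}{299} \left(- \frac{19}{4} + 2 \left(\left(-1\right) \left(- \frac{1}{5}\right)\right)\right) = - \frac{292 \left(- \frac{19}{4} + 2 \cdot \frac{1}{5}\right)}{299} = - \frac{292 \left(- \frac{19}{4} + \frac{2}{5}\right)}{299} = \left(- \frac{292}{299}\right) \left(- \frac{87}{20}\right) = \frac{6351}{1495}$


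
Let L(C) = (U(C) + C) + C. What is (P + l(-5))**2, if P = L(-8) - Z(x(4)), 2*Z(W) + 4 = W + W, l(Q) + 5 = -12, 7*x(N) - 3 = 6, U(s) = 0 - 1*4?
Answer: 64516/49 ≈ 1316.7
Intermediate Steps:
U(s) = -4 (U(s) = 0 - 4 = -4)
x(N) = 9/7 (x(N) = 3/7 + (1/7)*6 = 3/7 + 6/7 = 9/7)
l(Q) = -17 (l(Q) = -5 - 12 = -17)
Z(W) = -2 + W (Z(W) = -2 + (W + W)/2 = -2 + (2*W)/2 = -2 + W)
L(C) = -4 + 2*C (L(C) = (-4 + C) + C = -4 + 2*C)
P = -135/7 (P = (-4 + 2*(-8)) - (-2 + 9/7) = (-4 - 16) - 1*(-5/7) = -20 + 5/7 = -135/7 ≈ -19.286)
(P + l(-5))**2 = (-135/7 - 17)**2 = (-254/7)**2 = 64516/49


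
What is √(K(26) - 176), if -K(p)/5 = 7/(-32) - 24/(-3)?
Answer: 23*I*√26/8 ≈ 14.66*I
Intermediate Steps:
K(p) = -1245/32 (K(p) = -5*(7/(-32) - 24/(-3)) = -5*(7*(-1/32) - 24*(-⅓)) = -5*(-7/32 + 8) = -5*249/32 = -1245/32)
√(K(26) - 176) = √(-1245/32 - 176) = √(-6877/32) = 23*I*√26/8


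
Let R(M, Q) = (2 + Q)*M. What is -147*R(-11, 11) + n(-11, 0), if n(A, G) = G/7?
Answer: 21021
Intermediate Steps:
n(A, G) = G/7 (n(A, G) = G*(⅐) = G/7)
R(M, Q) = M*(2 + Q)
-147*R(-11, 11) + n(-11, 0) = -(-1617)*(2 + 11) + (⅐)*0 = -(-1617)*13 + 0 = -147*(-143) + 0 = 21021 + 0 = 21021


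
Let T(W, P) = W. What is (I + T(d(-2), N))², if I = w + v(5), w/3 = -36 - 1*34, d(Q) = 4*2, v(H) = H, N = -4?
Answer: 38809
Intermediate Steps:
d(Q) = 8
w = -210 (w = 3*(-36 - 1*34) = 3*(-36 - 34) = 3*(-70) = -210)
I = -205 (I = -210 + 5 = -205)
(I + T(d(-2), N))² = (-205 + 8)² = (-197)² = 38809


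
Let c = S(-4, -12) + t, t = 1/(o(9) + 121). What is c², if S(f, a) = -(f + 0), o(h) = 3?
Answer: 247009/15376 ≈ 16.065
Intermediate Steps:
S(f, a) = -f
t = 1/124 (t = 1/(3 + 121) = 1/124 ≈ 0.0080645)
c = 497/124 (c = -1*(-4) + 1/124 = 4 + 1/124 = 497/124 ≈ 4.0081)
c² = (497/124)² = 247009/15376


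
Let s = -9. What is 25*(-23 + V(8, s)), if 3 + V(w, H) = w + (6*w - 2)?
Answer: 700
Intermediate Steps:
V(w, H) = -5 + 7*w (V(w, H) = -3 + (w + (6*w - 2)) = -3 + (w + (-2 + 6*w)) = -3 + (-2 + 7*w) = -5 + 7*w)
25*(-23 + V(8, s)) = 25*(-23 + (-5 + 7*8)) = 25*(-23 + (-5 + 56)) = 25*(-23 + 51) = 25*28 = 700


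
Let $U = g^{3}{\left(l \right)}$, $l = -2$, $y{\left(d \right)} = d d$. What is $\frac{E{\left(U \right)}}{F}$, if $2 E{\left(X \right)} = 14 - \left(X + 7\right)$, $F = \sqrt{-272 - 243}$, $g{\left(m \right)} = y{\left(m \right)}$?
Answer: $\frac{57 i \sqrt{515}}{1030} \approx 1.2559 i$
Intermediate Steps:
$y{\left(d \right)} = d^{2}$
$g{\left(m \right)} = m^{2}$
$F = i \sqrt{515}$ ($F = \sqrt{-515} = i \sqrt{515} \approx 22.694 i$)
$U = 64$ ($U = \left(\left(-2\right)^{2}\right)^{3} = 4^{3} = 64$)
$E{\left(X \right)} = \frac{7}{2} - \frac{X}{2}$ ($E{\left(X \right)} = \frac{14 - \left(X + 7\right)}{2} = \frac{14 - \left(7 + X\right)}{2} = \frac{7 - X}{2} = \frac{7}{2} - \frac{X}{2}$)
$\frac{E{\left(U \right)}}{F} = \frac{\frac{7}{2} - 32}{i \sqrt{515}} = \left(\frac{7}{2} - 32\right) \left(- \frac{i \sqrt{515}}{515}\right) = - \frac{57 \left(- \frac{i \sqrt{515}}{515}\right)}{2} = \frac{57 i \sqrt{515}}{1030}$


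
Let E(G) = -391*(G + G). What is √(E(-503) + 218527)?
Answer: √611873 ≈ 782.22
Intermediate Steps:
E(G) = -782*G
√(E(-503) + 218527) = √(-782*(-503) + 218527) = √(393346 + 218527) = √611873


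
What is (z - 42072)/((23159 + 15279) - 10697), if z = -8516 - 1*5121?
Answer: -55709/27741 ≈ -2.0082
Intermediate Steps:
z = -13637 (z = -8516 - 5121 = -13637)
(z - 42072)/((23159 + 15279) - 10697) = (-13637 - 42072)/((23159 + 15279) - 10697) = -55709/(38438 - 10697) = -55709/27741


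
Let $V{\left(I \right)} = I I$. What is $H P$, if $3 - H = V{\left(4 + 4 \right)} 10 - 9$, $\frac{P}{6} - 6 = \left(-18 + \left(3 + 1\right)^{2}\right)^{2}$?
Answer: $-37680$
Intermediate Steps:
$V{\left(I \right)} = I^{2}$
$P = 60$ ($P = 36 + 6 \left(-18 + \left(3 + 1\right)^{2}\right)^{2} = 36 + 6 \left(-18 + 4^{2}\right)^{2} = 36 + 6 \left(-18 + 16\right)^{2} = 36 + 6 \left(-2\right)^{2} = 36 + 6 \cdot 4 = 36 + 24 = 60$)
$H = -628$ ($H = 3 - \left(\left(4 + 4\right)^{2} \cdot 10 - 9\right) = 3 - \left(8^{2} \cdot 10 - 9\right) = 3 - \left(64 \cdot 10 - 9\right) = 3 - \left(640 - 9\right) = 3 - 631 = -628$)
$H P = \left(-628\right) 60 = -37680$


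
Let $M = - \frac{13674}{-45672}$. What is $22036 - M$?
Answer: $\frac{167735753}{7612} \approx 22036.0$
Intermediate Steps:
$M = \frac{2279}{7612}$ ($M = \left(-13674\right) \left(- \frac{1}{45672}\right) = \frac{2279}{7612} \approx 0.2994$)
$22036 - M = 22036 - \frac{2279}{7612} = \frac{167735753}{7612}$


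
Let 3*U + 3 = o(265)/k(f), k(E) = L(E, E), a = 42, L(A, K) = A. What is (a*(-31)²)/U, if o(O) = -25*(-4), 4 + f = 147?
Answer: -2473614/47 ≈ -52630.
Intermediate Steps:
f = 143 (f = -4 + 147 = 143)
o(O) = 100
k(E) = E
U = -329/429 (U = -1 + (100/143)/3 = -1 + (100*(1/143))/3 = -1 + (⅓)*(100/143) = -1 + 100/429 = -329/429 ≈ -0.76690)
(a*(-31)²)/U = (42*(-31)²)/(-329/429) = (42*961)*(-429/329) = 40362*(-429/329) = -2473614/47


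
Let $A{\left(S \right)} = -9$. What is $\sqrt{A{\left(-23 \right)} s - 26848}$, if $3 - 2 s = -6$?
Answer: $\frac{i \sqrt{107554}}{2} \approx 163.98 i$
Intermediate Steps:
$s = \frac{9}{2}$ ($s = \frac{3}{2} - -3 = \frac{3}{2} + 3 = \frac{9}{2} \approx 4.5$)
$\sqrt{A{\left(-23 \right)} s - 26848} = \sqrt{\left(-9\right) \frac{9}{2} - 26848} = \sqrt{- \frac{81}{2} - 26848} = \sqrt{- \frac{53777}{2}} = \frac{i \sqrt{107554}}{2}$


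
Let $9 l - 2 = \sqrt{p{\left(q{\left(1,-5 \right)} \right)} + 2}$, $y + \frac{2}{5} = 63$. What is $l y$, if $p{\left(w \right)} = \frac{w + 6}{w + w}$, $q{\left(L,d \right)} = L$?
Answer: $\frac{626}{45} + \frac{313 \sqrt{22}}{90} \approx 30.223$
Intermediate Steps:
$y = \frac{313}{5}$ ($y = - \frac{2}{5} + 63 = \frac{313}{5} \approx 62.6$)
$p{\left(w \right)} = \frac{6 + w}{2 w}$
$l = \frac{2}{9} + \frac{\sqrt{22}}{18}$ ($l = \frac{2}{9} + \frac{\sqrt{\frac{6 + 1}{2 \cdot 1} + 2}}{9} = \frac{2}{9} + \frac{\sqrt{\frac{1}{2} \cdot 1 \cdot 7 + 2}}{9} = \frac{2}{9} + \frac{\sqrt{\frac{7}{2} + 2}}{9} = \frac{2}{9} + \frac{\sqrt{\frac{11}{2}}}{9} = \frac{2}{9} + \frac{\frac{1}{2} \sqrt{22}}{9} = \frac{2}{9} + \frac{\sqrt{22}}{18} \approx 0.4828$)
$l y = \left(\frac{2}{9} + \frac{\sqrt{22}}{18}\right) \frac{313}{5} = \frac{626}{45} + \frac{313 \sqrt{22}}{90}$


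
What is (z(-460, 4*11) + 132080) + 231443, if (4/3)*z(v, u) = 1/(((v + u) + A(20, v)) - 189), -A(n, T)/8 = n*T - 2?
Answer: 35388237005/97348 ≈ 3.6352e+5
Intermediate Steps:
A(n, T) = 16 - 8*T*n (A(n, T) = -8*(n*T - 2) = -8*(T*n - 2) = -8*(-2 + T*n) = 16 - 8*T*n)
z(v, u) = 3/(4*(-173 + u - 159*v)) (z(v, u) = 3/(4*(((v + u) + (16 - 8*v*20)) - 189)) = 3/(4*(((u + v) + (16 - 160*v)) - 189)) = 3/(4*((16 + u - 159*v) - 189)) = 3/(4*(-173 + u - 159*v)))
(z(-460, 4*11) + 132080) + 231443 = (3/(4*(-173 + 4*11 - 159*(-460))) + 132080) + 231443 = (3/(4*(-173 + 44 + 73140)) + 132080) + 231443 = ((¾)/73011 + 132080) + 231443 = ((¾)*(1/73011) + 132080) + 231443 = (1/97348 + 132080) + 231443 = 12857723841/97348 + 231443 = 35388237005/97348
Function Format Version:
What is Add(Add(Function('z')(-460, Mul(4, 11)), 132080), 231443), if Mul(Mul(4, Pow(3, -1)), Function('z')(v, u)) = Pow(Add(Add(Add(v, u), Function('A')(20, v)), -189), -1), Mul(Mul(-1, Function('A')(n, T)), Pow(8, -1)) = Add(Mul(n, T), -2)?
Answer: Rational(35388237005, 97348) ≈ 3.6352e+5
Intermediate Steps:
Function('A')(n, T) = Add(16, Mul(-8, T, n)) (Function('A')(n, T) = Mul(-8, Add(Mul(n, T), -2)) = Mul(-8, Add(Mul(T, n), -2)) = Mul(-8, Add(-2, Mul(T, n))) = Add(16, Mul(-8, T, n)))
Function('z')(v, u) = Mul(Rational(3, 4), Pow(Add(-173, u, Mul(-159, v)), -1)) (Function('z')(v, u) = Mul(Rational(3, 4), Pow(Add(Add(Add(v, u), Add(16, Mul(-8, v, 20))), -189), -1)) = Mul(Rational(3, 4), Pow(Add(Add(Add(u, v), Add(16, Mul(-160, v))), -189), -1)) = Mul(Rational(3, 4), Pow(Add(Add(16, u, Mul(-159, v)), -189), -1)) = Mul(Rational(3, 4), Pow(Add(-173, u, Mul(-159, v)), -1)))
Add(Add(Function('z')(-460, Mul(4, 11)), 132080), 231443) = Add(Add(Mul(Rational(3, 4), Pow(Add(-173, Mul(4, 11), Mul(-159, -460)), -1)), 132080), 231443) = Add(Add(Mul(Rational(3, 4), Pow(Add(-173, 44, 73140), -1)), 132080), 231443) = Add(Add(Mul(Rational(3, 4), Pow(73011, -1)), 132080), 231443) = Add(Add(Mul(Rational(3, 4), Rational(1, 73011)), 132080), 231443) = Add(Add(Rational(1, 97348), 132080), 231443) = Add(Rational(12857723841, 97348), 231443) = Rational(35388237005, 97348)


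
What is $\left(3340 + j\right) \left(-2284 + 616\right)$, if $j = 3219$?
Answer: $-10940412$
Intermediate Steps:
$\left(3340 + j\right) \left(-2284 + 616\right) = \left(3340 + 3219\right) \left(-2284 + 616\right) = 6559 \left(-1668\right) = -10940412$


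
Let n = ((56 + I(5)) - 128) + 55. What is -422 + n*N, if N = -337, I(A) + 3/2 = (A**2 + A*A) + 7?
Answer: -26793/2 ≈ -13397.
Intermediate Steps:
I(A) = 11/2 + 2*A**2 (I(A) = -3/2 + ((A**2 + A*A) + 7) = -3/2 + ((A**2 + A**2) + 7) = -3/2 + (2*A**2 + 7) = -3/2 + (7 + 2*A**2) = 11/2 + 2*A**2)
n = 77/2 (n = ((56 + (11/2 + 2*5**2)) - 128) + 55 = ((56 + (11/2 + 2*25)) - 128) + 55 = ((56 + (11/2 + 50)) - 128) + 55 = ((56 + 111/2) - 128) + 55 = (223/2 - 128) + 55 = -33/2 + 55 = 77/2 ≈ 38.500)
-422 + n*N = -422 + (77/2)*(-337) = -422 - 25949/2 = -26793/2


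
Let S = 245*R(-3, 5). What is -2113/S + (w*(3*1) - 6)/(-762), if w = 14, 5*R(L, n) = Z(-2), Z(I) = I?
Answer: 267763/12446 ≈ 21.514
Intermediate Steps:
R(L, n) = -2/5 (R(L, n) = (1/5)*(-2) = -2/5)
S = -98 (S = 245*(-2/5) = -98)
-2113/S + (w*(3*1) - 6)/(-762) = -2113/(-98) + (14*(3*1) - 6)/(-762) = -2113*(-1/98) + (14*3 - 6)*(-1/762) = 2113/98 + (42 - 6)*(-1/762) = 2113/98 + 36*(-1/762) = 2113/98 - 6/127 = 267763/12446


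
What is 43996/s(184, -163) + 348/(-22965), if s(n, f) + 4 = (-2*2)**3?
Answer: -4952901/7655 ≈ -647.02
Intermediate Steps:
s(n, f) = -68 (s(n, f) = -4 + (-2*2)**3 = -4 + (-4)**3 = -4 - 64 = -68)
43996/s(184, -163) + 348/(-22965) = 43996/(-68) + 348/(-22965) = 43996*(-1/68) + 348*(-1/22965) = -647 - 116/7655 = -4952901/7655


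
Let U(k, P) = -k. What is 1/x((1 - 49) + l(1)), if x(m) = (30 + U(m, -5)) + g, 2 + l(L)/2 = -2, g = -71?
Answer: 1/15 ≈ 0.066667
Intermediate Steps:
l(L) = -8 (l(L) = -4 + 2*(-2) = -4 - 4 = -8)
x(m) = -41 - m (x(m) = (30 - m) - 71 = -41 - m)
1/x((1 - 49) + l(1)) = 1/(-41 - ((1 - 49) - 8)) = 1/(-41 - (-48 - 8)) = 1/(-41 - 1*(-56)) = 1/(-41 + 56) = 1/15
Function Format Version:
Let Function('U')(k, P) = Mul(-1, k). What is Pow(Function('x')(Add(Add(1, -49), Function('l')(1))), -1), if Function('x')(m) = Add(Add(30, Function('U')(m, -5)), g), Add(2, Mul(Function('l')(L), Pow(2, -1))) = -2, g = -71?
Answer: Rational(1, 15) ≈ 0.066667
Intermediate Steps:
Function('l')(L) = -8 (Function('l')(L) = Add(-4, Mul(2, -2)) = Add(-4, -4) = -8)
Function('x')(m) = Add(-41, Mul(-1, m)) (Function('x')(m) = Add(Add(30, Mul(-1, m)), -71) = Add(-41, Mul(-1, m)))
Pow(Function('x')(Add(Add(1, -49), Function('l')(1))), -1) = Pow(Add(-41, Mul(-1, Add(Add(1, -49), -8))), -1) = Pow(Add(-41, Mul(-1, Add(-48, -8))), -1) = Pow(Add(-41, Mul(-1, -56)), -1) = Pow(Add(-41, 56), -1) = Pow(15, -1) = Rational(1, 15)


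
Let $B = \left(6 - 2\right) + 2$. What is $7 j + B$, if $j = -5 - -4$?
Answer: $-1$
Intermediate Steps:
$j = -1$ ($j = -5 + 4 = -1$)
$B = 6$ ($B = 4 + 2 = 6$)
$7 j + B = 7 \left(-1\right) + 6 = -7 + 6 = -1$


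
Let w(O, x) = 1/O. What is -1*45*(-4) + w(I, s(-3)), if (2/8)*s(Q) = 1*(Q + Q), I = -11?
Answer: 1979/11 ≈ 179.91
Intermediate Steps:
s(Q) = 8*Q (s(Q) = 4*(1*(Q + Q)) = 4*(1*(2*Q)) = 4*(2*Q) = 8*Q)
-1*45*(-4) + w(I, s(-3)) = -1*45*(-4) + 1/(-11) = -45*(-4) - 1/11 = 180 - 1/11 = 1979/11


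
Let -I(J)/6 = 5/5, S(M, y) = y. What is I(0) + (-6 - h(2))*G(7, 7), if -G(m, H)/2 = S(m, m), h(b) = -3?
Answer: 36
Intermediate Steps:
G(m, H) = -2*m
I(J) = -6 (I(J) = -30/5 = -6*1 = -6)
I(0) + (-6 - h(2))*G(7, 7) = -6 + (-6 - 1*(-3))*(-2*7) = -6 + (-6 + 3)*(-14) = -6 - 3*(-14) = -6 + 42 = 36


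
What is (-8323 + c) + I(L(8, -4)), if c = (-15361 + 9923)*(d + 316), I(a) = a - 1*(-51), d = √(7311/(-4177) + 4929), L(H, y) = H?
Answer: -1726672 - 5438*√85967346594/4177 ≈ -2.1084e+6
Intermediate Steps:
d = √85967346594/4177 (d = √(7311*(-1/4177) + 4929) = √(-7311/4177 + 4929) = √(20581122/4177) = √85967346594/4177 ≈ 70.194)
I(a) = 51 + a (I(a) = a + 51 = 51 + a)
c = -1718408 - 5438*√85967346594/4177 (c = (-15361 + 9923)*(√85967346594/4177 + 316) = -5438*(316 + √85967346594/4177) = -1718408 - 5438*√85967346594/4177 ≈ -2.1001e+6)
(-8323 + c) + I(L(8, -4)) = (-8323 + (-1718408 - 5438*√85967346594/4177)) + (51 + 8) = (-1726731 - 5438*√85967346594/4177) + 59 = -1726672 - 5438*√85967346594/4177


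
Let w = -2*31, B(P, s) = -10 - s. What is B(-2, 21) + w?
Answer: -93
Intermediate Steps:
w = -62
B(-2, 21) + w = (-10 - 1*21) - 62 = (-10 - 21) - 62 = -31 - 62 = -93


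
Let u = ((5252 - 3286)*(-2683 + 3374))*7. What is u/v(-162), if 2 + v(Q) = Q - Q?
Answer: -4754771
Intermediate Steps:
v(Q) = -2 (v(Q) = -2 + (Q - Q) = -2 + 0 = -2)
u = 9509542 (u = (1966*691)*7 = 1358506*7 = 9509542)
u/v(-162) = 9509542/(-2) = 9509542*(-½) = -4754771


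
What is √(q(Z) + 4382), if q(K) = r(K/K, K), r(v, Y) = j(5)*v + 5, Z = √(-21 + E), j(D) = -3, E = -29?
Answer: 4*√274 ≈ 66.212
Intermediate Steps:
Z = 5*I*√2 (Z = √(-21 - 29) = √(-50) = 5*I*√2 ≈ 7.0711*I)
r(v, Y) = 5 - 3*v (r(v, Y) = -3*v + 5 = 5 - 3*v)
q(K) = 2 (q(K) = 5 - 3*K/K = 5 - 3*1 = 5 - 3 = 2)
√(q(Z) + 4382) = √(2 + 4382) = √4384 = 4*√274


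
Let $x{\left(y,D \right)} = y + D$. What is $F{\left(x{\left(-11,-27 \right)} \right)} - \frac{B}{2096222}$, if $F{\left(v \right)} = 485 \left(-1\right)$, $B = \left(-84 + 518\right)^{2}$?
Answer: $- \frac{508428013}{1048111} \approx -485.09$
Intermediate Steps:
$x{\left(y,D \right)} = D + y$
$B = 188356$ ($B = 434^{2} = 188356$)
$F{\left(v \right)} = -485$
$F{\left(x{\left(-11,-27 \right)} \right)} - \frac{B}{2096222} = -485 - \frac{188356}{2096222} = -485 - 188356 \cdot \frac{1}{2096222} = -485 - \frac{94178}{1048111} = - \frac{508428013}{1048111}$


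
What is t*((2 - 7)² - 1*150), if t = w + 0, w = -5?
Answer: 625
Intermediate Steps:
t = -5 (t = -5 + 0 = -5)
t*((2 - 7)² - 1*150) = -5*((2 - 7)² - 1*150) = -5*((-5)² - 150) = -5*(25 - 150) = -5*(-125) = 625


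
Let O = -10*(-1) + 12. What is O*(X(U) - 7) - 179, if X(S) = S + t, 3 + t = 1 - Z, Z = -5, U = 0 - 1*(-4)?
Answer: -179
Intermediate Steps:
U = 4 (U = 0 + 4 = 4)
t = 3 (t = -3 + (1 - 1*(-5)) = -3 + (1 + 5) = -3 + 6 = 3)
X(S) = 3 + S (X(S) = S + 3 = 3 + S)
O = 22 (O = 10 + 12 = 22)
O*(X(U) - 7) - 179 = 22*((3 + 4) - 7) - 179 = 22*(7 - 7) - 179 = 22*0 - 179 = 0 - 179 = -179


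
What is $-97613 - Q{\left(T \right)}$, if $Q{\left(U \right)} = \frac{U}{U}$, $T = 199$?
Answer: $-97614$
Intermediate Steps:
$Q{\left(U \right)} = 1$
$-97613 - Q{\left(T \right)} = -97613 - 1 = -97614$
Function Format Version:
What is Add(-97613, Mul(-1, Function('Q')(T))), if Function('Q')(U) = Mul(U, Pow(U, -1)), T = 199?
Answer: -97614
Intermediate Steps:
Function('Q')(U) = 1
Add(-97613, Mul(-1, Function('Q')(T))) = Add(-97613, Mul(-1, 1)) = Add(-97613, -1) = -97614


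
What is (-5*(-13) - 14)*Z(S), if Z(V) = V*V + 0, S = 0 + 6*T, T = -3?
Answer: 16524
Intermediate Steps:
S = -18 (S = 0 + 6*(-3) = 0 - 18 = -18)
Z(V) = V² (Z(V) = V² + 0 = V²)
(-5*(-13) - 14)*Z(S) = (-5*(-13) - 14)*(-18)² = (65 - 14)*324 = 51*324 = 16524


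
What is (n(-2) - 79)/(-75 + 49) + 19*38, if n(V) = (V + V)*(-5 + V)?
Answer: 18823/26 ≈ 723.96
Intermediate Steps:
n(V) = 2*V*(-5 + V) (n(V) = (2*V)*(-5 + V) = 2*V*(-5 + V))
(n(-2) - 79)/(-75 + 49) + 19*38 = (2*(-2)*(-5 - 2) - 79)/(-75 + 49) + 19*38 = (2*(-2)*(-7) - 79)/(-26) + 722 = (28 - 79)*(-1/26) + 722 = -51*(-1/26) + 722 = 51/26 + 722 = 18823/26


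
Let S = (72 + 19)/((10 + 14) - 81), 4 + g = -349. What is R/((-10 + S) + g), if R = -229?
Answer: 13053/20782 ≈ 0.62809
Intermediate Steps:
g = -353 (g = -4 - 349 = -353)
S = -91/57 (S = 91/(24 - 81) = 91/(-57) = 91*(-1/57) = -91/57 ≈ -1.5965)
R/((-10 + S) + g) = -229/((-10 - 91/57) - 353) = -229/(-661/57 - 353) = -229/(-20782/57) = -229*(-57/20782) = 13053/20782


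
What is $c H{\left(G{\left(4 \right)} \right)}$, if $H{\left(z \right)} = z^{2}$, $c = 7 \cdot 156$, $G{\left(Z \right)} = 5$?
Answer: $27300$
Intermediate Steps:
$c = 1092$
$c H{\left(G{\left(4 \right)} \right)} = 1092 \cdot 5^{2} = 1092 \cdot 25 = 27300$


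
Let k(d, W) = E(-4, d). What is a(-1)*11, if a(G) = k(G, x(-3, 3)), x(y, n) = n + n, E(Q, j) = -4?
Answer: -44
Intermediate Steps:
x(y, n) = 2*n
k(d, W) = -4
a(G) = -4
a(-1)*11 = -4*11 = -44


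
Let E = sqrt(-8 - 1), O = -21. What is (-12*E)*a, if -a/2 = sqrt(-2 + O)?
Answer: -72*sqrt(23) ≈ -345.30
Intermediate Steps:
a = -2*I*sqrt(23) (a = -2*sqrt(-2 - 21) = -2*I*sqrt(23) ≈ -9.5917*I)
E = 3*I (E = sqrt(-9) = 3*I ≈ 3.0*I)
(-12*E)*a = (-36*I)*(-2*I*sqrt(23)) = -72*sqrt(23)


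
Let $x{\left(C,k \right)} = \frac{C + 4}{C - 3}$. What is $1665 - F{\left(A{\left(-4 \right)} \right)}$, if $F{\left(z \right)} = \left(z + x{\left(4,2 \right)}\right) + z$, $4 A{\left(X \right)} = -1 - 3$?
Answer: $1659$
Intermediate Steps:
$A{\left(X \right)} = -1$ ($A{\left(X \right)} = \frac{-1 - 3}{4} = \frac{1}{4} \left(-4\right) = -1$)
$x{\left(C,k \right)} = \frac{4 + C}{-3 + C}$
$F{\left(z \right)} = 8 + 2 z$ ($F{\left(z \right)} = \left(z + \frac{4 + 4}{-3 + 4}\right) + z = \left(z + 1^{-1} \cdot 8\right) + z = \left(z + 1 \cdot 8\right) + z = \left(z + 8\right) + z = \left(8 + z\right) + z = 8 + 2 z$)
$1665 - F{\left(A{\left(-4 \right)} \right)} = 1665 - \left(8 + 2 \left(-1\right)\right) = 1665 - \left(8 - 2\right) = 1665 - 6 = 1659$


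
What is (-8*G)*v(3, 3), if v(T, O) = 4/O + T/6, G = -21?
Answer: 308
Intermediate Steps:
v(T, O) = 4/O + T/6 (v(T, O) = 4/O + T*(⅙) = 4/O + T/6)
(-8*G)*v(3, 3) = (-8*(-21))*(4/3 + (⅙)*3) = 168*(4*(⅓) + ½) = 168*(4/3 + ½) = 168*(11/6) = 308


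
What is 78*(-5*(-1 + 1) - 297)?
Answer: -23166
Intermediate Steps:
78*(-5*(-1 + 1) - 297) = 78*(-5*0 - 297) = 78*(0 - 297) = 78*(-297) = -23166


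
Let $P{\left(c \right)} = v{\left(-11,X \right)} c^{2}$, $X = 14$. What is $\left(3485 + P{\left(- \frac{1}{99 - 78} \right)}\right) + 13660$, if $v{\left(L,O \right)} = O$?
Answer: $\frac{1080137}{63} \approx 17145.0$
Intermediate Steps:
$P{\left(c \right)} = 14 c^{2}$
$\left(3485 + P{\left(- \frac{1}{99 - 78} \right)}\right) + 13660 = \left(3485 + 14 \left(- \frac{1}{99 - 78}\right)^{2}\right) + 13660 = \left(3485 + 14 \left(- \frac{1}{21}\right)^{2}\right) + 13660 = \left(3485 + 14 \cdot \frac{1}{441}\right) + 13660 = \left(3485 + \frac{2}{63}\right) + 13660 = \frac{219557}{63} + 13660 = \frac{1080137}{63}$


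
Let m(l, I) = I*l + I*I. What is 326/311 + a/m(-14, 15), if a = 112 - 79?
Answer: 5051/1555 ≈ 3.2482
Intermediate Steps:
a = 33
m(l, I) = I**2 + I*l (m(l, I) = I*l + I**2 = I**2 + I*l)
326/311 + a/m(-14, 15) = 326/311 + 33/((15*(15 - 14))) = 326*(1/311) + 33/((15*1)) = 326/311 + 33/15 = 326/311 + 33*(1/15) = 326/311 + 11/5 = 5051/1555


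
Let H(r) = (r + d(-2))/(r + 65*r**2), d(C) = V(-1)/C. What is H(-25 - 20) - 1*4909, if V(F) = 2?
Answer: -322963133/65790 ≈ -4909.0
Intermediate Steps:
d(C) = 2/C
H(r) = (-1 + r)/(r + 65*r**2) (H(r) = (r + 2/(-2))/(r + 65*r**2) = (r + 2*(-1/2))/(r + 65*r**2) = (r - 1)/(r + 65*r**2) = (-1 + r)/(r + 65*r**2))
H(-25 - 20) - 1*4909 = (-1 + (-25 - 20))/((-25 - 20)*(1 + 65*(-25 - 20))) - 1*4909 = (-1 - 45)/((-45)*(1 + 65*(-45))) - 4909 = -1/45*(-46)/(1 - 2925) - 4909 = -1/45*(-46)/(-2924) - 4909 = -1/45*(-1/2924)*(-46) - 4909 = -23/65790 - 4909 = -322963133/65790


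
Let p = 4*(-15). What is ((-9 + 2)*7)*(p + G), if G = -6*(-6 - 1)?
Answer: 882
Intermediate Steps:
G = 42 (G = -6*(-7) = 42)
p = -60
((-9 + 2)*7)*(p + G) = ((-9 + 2)*7)*(-60 + 42) = -7*7*(-18) = -49*(-18) = 882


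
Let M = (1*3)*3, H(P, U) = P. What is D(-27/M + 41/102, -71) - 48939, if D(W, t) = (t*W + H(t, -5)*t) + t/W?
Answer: -1180838281/27030 ≈ -43686.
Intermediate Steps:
M = 9 (M = 3*3 = 9)
D(W, t) = t² + W*t + t/W (D(W, t) = (t*W + t*t) + t/W = (W*t + t²) + t/W = (t² + W*t) + t/W = t² + W*t + t/W)
D(-27/M + 41/102, -71) - 48939 = -71*(1 + (-27/9 + 41/102)*((-27/9 + 41/102) - 71))/(-27/9 + 41/102) - 48939 = -71*(1 + (-27*⅑ + 41*(1/102))*((-27*⅑ + 41*(1/102)) - 71))/(-27*⅑ + 41*(1/102)) - 48939 = -71*(1 + (-3 + 41/102)*((-3 + 41/102) - 71))/(-3 + 41/102) - 48939 = -71*(1 - 265*(-265/102 - 71)/102)/(-265/102) - 48939 = -71*(-102/265)*(1 - 265/102*(-7507/102)) - 48939 = -71*(-102/265)*(1 + 1989355/10404) - 48939 = -71*(-102/265)*1999759/10404 - 48939 = 141982889/27030 - 48939 = -1180838281/27030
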